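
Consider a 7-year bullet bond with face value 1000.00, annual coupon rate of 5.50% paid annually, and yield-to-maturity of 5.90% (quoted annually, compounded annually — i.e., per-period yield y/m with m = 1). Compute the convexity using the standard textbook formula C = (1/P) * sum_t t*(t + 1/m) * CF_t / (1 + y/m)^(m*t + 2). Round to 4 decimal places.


Answer: Convexity = 40.3676

Derivation:
Coupon per period c = face * coupon_rate / m = 55.000000
Periods per year m = 1; per-period yield y/m = 0.059000
Number of cashflows N = 7
Cashflows (t years, CF_t, discount factor 1/(1+y/m)^(m*t), PV):
  t = 1.0000: CF_t = 55.000000, DF = 0.944287, PV = 51.935788
  t = 2.0000: CF_t = 55.000000, DF = 0.891678, PV = 49.042293
  t = 3.0000: CF_t = 55.000000, DF = 0.842000, PV = 46.310003
  t = 4.0000: CF_t = 55.000000, DF = 0.795090, PV = 43.729937
  t = 5.0000: CF_t = 55.000000, DF = 0.750793, PV = 41.293614
  t = 6.0000: CF_t = 55.000000, DF = 0.708964, PV = 38.993025
  t = 7.0000: CF_t = 1055.000000, DF = 0.669466, PV = 706.286230
Price P = sum_t PV_t = 977.590890
Convexity numerator sum_t t*(t + 1/m) * CF_t / (1+y/m)^(m*t + 2):
  t = 1.0000: term = 92.620006
  t = 2.0000: term = 262.379620
  t = 3.0000: term = 495.523362
  t = 4.0000: term = 779.860501
  t = 5.0000: term = 1104.618274
  t = 6.0000: term = 1460.307444
  t = 7.0000: term = 35267.676272
Convexity = (1/P) * sum = 39462.985479 / 977.590890 = 40.367587


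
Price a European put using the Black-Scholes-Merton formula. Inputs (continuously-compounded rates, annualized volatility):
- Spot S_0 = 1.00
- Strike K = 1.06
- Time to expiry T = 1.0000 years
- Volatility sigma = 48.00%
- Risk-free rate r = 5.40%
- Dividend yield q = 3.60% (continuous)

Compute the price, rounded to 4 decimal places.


Answer: Price = 0.2072

Derivation:
d1 = (ln(S/K) + (r - q + 0.5*sigma^2) * T) / (sigma * sqrt(T)) = 0.15610644
d2 = d1 - sigma * sqrt(T) = -0.32389356
exp(-rT) = 0.94743211; exp(-qT) = 0.96464029
P = K * exp(-rT) * N(-d2) - S_0 * exp(-qT) * N(-d1)
N(-d1) = 0.43797456; N(-d2) = 0.62699069
P = 1.0600 * 0.94743211 * 0.62699069 - 1.0000 * 0.96464029 * 0.43797456 = 0.2072


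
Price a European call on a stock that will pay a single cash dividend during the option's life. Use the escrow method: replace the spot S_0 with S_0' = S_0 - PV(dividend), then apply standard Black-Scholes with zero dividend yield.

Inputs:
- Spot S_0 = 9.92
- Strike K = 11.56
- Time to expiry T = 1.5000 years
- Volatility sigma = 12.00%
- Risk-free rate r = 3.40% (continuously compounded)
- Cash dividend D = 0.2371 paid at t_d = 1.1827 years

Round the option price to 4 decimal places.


Answer: Price = 0.1659

Derivation:
PV(D) = D * exp(-r * t_d) = 0.2371 * 0.96058597 = 0.22775493
S_0' = S_0 - PV(D) = 9.9200 - 0.22775493 = 9.69224507
d1 = (ln(S_0'/K) + (r + sigma^2/2)*T) / (sigma*sqrt(T)) = -0.77856198
d2 = d1 - sigma*sqrt(T) = -0.92553136
exp(-rT) = 0.95027867
N(d1) = 0.21811889; N(d2) = 0.17734479
C = S_0' * N(d1) - K * exp(-rT) * N(d2) = 9.69224507 * 0.21811889 - 11.5600 * 0.95027867 * 0.17734479 = 0.1659


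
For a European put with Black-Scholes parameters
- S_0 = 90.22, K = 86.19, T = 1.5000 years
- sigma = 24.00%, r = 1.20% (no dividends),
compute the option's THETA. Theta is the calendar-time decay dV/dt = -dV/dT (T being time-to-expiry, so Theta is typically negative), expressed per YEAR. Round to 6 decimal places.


d1 = 0.3636708782; d2 = 0.0697321091
phi(d1) = 0.3734142869; exp(-qT) = 1.0000000000; exp(-rT) = 0.9821610324
Theta = -S*exp(-qT)*phi(d1)*sigma/(2*sqrt(T)) + r*K*exp(-rT)*N(-d2) - q*S*exp(-qT)*N(-d1)
N(-d1) = 0.3580518961; N(-d2) = 0.4722034423; sqrt(T) = 1.2247448714
Term 1 = -90.2200 * 1.0000000000 * 0.3734142869 * 0.2400 / (2 * 1.2247448714) = -3.3008772113
Term 2 = 0.0120 * 86.1900 * 0.9821610324 * 0.4722034423 = 0.4796781926
Term 3 = 0 (no dividend yield, q = 0)
Theta = -3.3008772113 + (0.4796781926) + (0.0000000000) = -2.821199

Answer: Theta = -2.821199


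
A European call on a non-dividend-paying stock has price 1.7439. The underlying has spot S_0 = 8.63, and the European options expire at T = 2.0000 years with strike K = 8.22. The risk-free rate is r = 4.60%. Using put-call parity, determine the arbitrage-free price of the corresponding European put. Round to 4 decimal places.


Put-call parity: C - P = S_0 * exp(-qT) - K * exp(-rT).
S_0 * exp(-qT) = 8.6300 * 1.00000000 = 8.63000000
K * exp(-rT) = 8.2200 * 0.91210515 = 7.49750433
P = C - S*exp(-qT) + K*exp(-rT)
P = 1.7439 - 8.63000000 + 7.49750433 = 0.6114

Answer: Put price = 0.6114


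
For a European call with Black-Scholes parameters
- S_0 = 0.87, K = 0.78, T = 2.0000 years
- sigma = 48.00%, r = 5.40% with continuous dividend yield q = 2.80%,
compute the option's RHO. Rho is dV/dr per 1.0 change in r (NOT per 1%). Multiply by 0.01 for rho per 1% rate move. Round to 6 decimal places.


d1 = 0.5768802393; d2 = -0.1019422707
phi(d1) = 0.3377889663; exp(-qT) = 0.9455391359; exp(-rT) = 0.8976275964
N(d2) = 0.4594012488
Rho = K*T*exp(-rT)*N(d2) = 0.7800 * 2.0000 * 0.8976275964 * 0.4594012488 = 0.643299

Answer: Rho = 0.643299


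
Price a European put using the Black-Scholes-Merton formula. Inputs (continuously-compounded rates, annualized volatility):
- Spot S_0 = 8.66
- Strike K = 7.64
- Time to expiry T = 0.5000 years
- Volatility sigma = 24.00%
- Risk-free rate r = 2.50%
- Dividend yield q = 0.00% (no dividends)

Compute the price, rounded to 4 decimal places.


Answer: Price = 0.1611

Derivation:
d1 = (ln(S/K) + (r - q + 0.5*sigma^2) * T) / (sigma * sqrt(T)) = 0.89694798
d2 = d1 - sigma * sqrt(T) = 0.72724235
exp(-rT) = 0.98757780; exp(-qT) = 1.00000000
P = K * exp(-rT) * N(-d2) - S_0 * exp(-qT) * N(-d1)
N(-d1) = 0.18487334; N(-d2) = 0.23353875
P = 7.6400 * 0.98757780 * 0.23353875 - 8.6600 * 1.00000000 * 0.18487334 = 0.1611


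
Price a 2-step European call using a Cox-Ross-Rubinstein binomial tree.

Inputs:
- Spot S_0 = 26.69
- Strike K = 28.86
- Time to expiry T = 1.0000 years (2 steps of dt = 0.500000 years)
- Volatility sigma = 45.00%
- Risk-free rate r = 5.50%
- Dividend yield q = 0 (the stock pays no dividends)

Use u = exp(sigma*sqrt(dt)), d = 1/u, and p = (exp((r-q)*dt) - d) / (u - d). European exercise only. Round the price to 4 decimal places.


dt = T/N = 0.500000
u = exp(sigma*sqrt(dt)) = 1.374648; d = 1/u = 0.727459
p = (exp((r-q)*dt) - d) / (u - d) = 0.464196
Discount per step: exp(-r*dt) = 0.972875
Stock lattice S(k, i) with i counting down-moves:
  k=0: S(0,0) = 26.6900
  k=1: S(1,0) = 36.6894; S(1,1) = 19.4159
  k=2: S(2,0) = 50.4350; S(2,1) = 26.6900; S(2,2) = 14.1242
Terminal payoffs V(N, i) = max(S_T - K, 0):
  V(2,0) = 21.574984; V(2,1) = 0.000000; V(2,2) = 0.000000
Backward induction: V(k, i) = exp(-r*dt) * [p * V(k+1, i) + (1-p) * V(k+1, i+1)].
  V(1,0) = exp(-r*dt) * [p*21.574984 + (1-p)*0.000000] = 9.743361
  V(1,1) = exp(-r*dt) * [p*0.000000 + (1-p)*0.000000] = 0.000000
  V(0,0) = exp(-r*dt) * [p*9.743361 + (1-p)*0.000000] = 4.400146

Answer: Price = V(0,0) = 4.4001


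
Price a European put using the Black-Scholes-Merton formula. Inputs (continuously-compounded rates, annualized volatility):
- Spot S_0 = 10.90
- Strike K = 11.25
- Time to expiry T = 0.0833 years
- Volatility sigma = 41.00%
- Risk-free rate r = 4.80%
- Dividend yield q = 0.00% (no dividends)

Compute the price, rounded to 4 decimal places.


Answer: Price = 0.6881

Derivation:
d1 = (ln(S/K) + (r - q + 0.5*sigma^2) * T) / (sigma * sqrt(T)) = -0.17413191
d2 = d1 - sigma * sqrt(T) = -0.29246504
exp(-rT) = 0.99600958; exp(-qT) = 1.00000000
P = K * exp(-rT) * N(-d2) - S_0 * exp(-qT) * N(-d1)
N(-d1) = 0.56911910; N(-d2) = 0.61503446
P = 11.2500 * 0.99600958 * 0.61503446 - 10.9000 * 1.00000000 * 0.56911910 = 0.6881


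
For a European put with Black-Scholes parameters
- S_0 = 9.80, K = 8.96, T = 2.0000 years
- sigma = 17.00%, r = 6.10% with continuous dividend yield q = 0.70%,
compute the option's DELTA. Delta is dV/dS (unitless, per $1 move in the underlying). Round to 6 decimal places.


d1 = 0.9421663731; d2 = 0.7017500675
phi(d1) = 0.2559489495; exp(-qT) = 0.9860975443; exp(-rT) = 0.8851483685
N(-d1) = 0.1730537336
Delta = -exp(-qT) * N(-d1) = -0.9860975443 * 0.1730537336 = -0.170648

Answer: Delta = -0.170648


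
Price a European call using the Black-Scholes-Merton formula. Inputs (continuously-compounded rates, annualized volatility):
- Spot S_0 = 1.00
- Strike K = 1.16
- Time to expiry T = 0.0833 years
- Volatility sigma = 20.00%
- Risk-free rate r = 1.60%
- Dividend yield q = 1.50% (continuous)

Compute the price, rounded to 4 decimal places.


Answer: Price = 0.0001

Derivation:
d1 = (ln(S/K) + (r - q + 0.5*sigma^2) * T) / (sigma * sqrt(T)) = -2.54091937
d2 = d1 - sigma * sqrt(T) = -2.59864285
exp(-rT) = 0.99866809; exp(-qT) = 0.99875128
C = S_0 * exp(-qT) * N(d1) - K * exp(-rT) * N(d2)
N(d1) = 0.00552807; N(d2) = 0.00467965
C = 1.0000 * 0.99875128 * 0.00552807 - 1.1600 * 0.99866809 * 0.00467965 = 0.0001


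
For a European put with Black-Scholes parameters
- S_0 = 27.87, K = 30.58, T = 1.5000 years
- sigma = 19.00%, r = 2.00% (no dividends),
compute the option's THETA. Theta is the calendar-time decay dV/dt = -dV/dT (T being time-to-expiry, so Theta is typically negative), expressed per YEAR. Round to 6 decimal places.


Answer: Theta = -0.466346

Derivation:
d1 = -0.1535029000; d2 = -0.3862044256
phi(d1) = 0.3942696932; exp(-qT) = 1.0000000000; exp(-rT) = 0.9704455335
Theta = -S*exp(-qT)*phi(d1)*sigma/(2*sqrt(T)) + r*K*exp(-rT)*N(-d2) - q*S*exp(-qT)*N(-d1)
N(-d1) = 0.5609991482; N(-d2) = 0.6503273618; sqrt(T) = 1.2247448714
Term 1 = -27.8700 * 1.0000000000 * 0.3942696932 * 0.1900 / (2 * 1.2247448714) = -0.8523311080
Term 2 = 0.0200 * 30.5800 * 0.9704455335 * 0.6503273618 = 0.3859852146
Term 3 = 0 (no dividend yield, q = 0)
Theta = -0.8523311080 + (0.3859852146) + (0.0000000000) = -0.466346


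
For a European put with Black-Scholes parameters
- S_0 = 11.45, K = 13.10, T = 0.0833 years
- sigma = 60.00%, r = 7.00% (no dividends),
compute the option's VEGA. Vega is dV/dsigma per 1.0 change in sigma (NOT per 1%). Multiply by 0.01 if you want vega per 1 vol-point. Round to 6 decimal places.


Answer: Vega = 1.062347

Derivation:
d1 = -0.6571416152; d2 = -0.8303120515
phi(d1) = 0.3214683823; exp(-qT) = 1.0000000000; exp(-rT) = 0.9941859673
Vega = S * exp(-qT) * phi(d1) * sqrt(T) = 11.4500 * 1.0000000000 * 0.3214683823 * 0.2886173938 = 1.062347


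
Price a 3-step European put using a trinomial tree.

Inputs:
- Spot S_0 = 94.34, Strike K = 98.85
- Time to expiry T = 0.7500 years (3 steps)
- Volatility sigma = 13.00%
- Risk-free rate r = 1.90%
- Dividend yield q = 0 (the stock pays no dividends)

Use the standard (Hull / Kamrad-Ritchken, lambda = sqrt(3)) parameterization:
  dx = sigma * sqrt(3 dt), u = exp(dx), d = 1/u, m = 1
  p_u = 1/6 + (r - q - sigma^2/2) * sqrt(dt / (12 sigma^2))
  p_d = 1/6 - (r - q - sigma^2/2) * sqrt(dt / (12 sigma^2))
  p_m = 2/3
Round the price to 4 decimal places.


Answer: Price = V(0,0) = 6.1876

Derivation:
dt = T/N = 0.250000; dx = sigma*sqrt(3*dt) = 0.112583
u = exp(dx) = 1.119165; d = 1/u = 0.893523
p_u = 0.178380, p_m = 0.666667, p_d = 0.154953
Discount per step: exp(-r*dt) = 0.995261
Stock lattice S(k, j) with j the centered position index:
  k=0: S(0,+0) = 94.3400
  k=1: S(1,-1) = 84.2950; S(1,+0) = 94.3400; S(1,+1) = 105.5821
  k=2: S(2,-2) = 75.3195; S(2,-1) = 84.2950; S(2,+0) = 94.3400; S(2,+1) = 105.5821; S(2,+2) = 118.1638
  k=3: S(3,-3) = 67.2997; S(3,-2) = 75.3195; S(3,-1) = 84.2950; S(3,+0) = 94.3400; S(3,+1) = 105.5821; S(3,+2) = 118.1638; S(3,+3) = 132.2449
Terminal payoffs V(N, j) = max(K - S_T, 0):
  V(3,-3) = 31.550327; V(3,-2) = 23.530530; V(3,-1) = 14.555049; V(3,+0) = 4.510000; V(3,+1) = 0.000000; V(3,+2) = 0.000000; V(3,+3) = 0.000000
Backward induction: V(k, j) = exp(-r*dt) * [p_u * V(k+1, j+1) + p_m * V(k+1, j) + p_d * V(k+1, j-1)]
  V(2,-2) = exp(-r*dt) * [p_u*14.555049 + p_m*23.530530 + p_d*31.550327] = 23.062367
  V(2,-1) = exp(-r*dt) * [p_u*4.510000 + p_m*14.555049 + p_d*23.530530] = 14.086917
  V(2,+0) = exp(-r*dt) * [p_u*0.000000 + p_m*4.510000 + p_d*14.555049] = 5.237082
  V(2,+1) = exp(-r*dt) * [p_u*0.000000 + p_m*0.000000 + p_d*4.510000] = 0.695527
  V(2,+2) = exp(-r*dt) * [p_u*0.000000 + p_m*0.000000 + p_d*0.000000] = 0.000000
  V(1,-1) = exp(-r*dt) * [p_u*5.237082 + p_m*14.086917 + p_d*23.062367] = 13.833192
  V(1,+0) = exp(-r*dt) * [p_u*0.695527 + p_m*5.237082 + p_d*14.086917] = 5.770791
  V(1,+1) = exp(-r*dt) * [p_u*0.000000 + p_m*0.695527 + p_d*5.237082] = 1.269144
  V(0,+0) = exp(-r*dt) * [p_u*1.269144 + p_m*5.770791 + p_d*13.833192] = 6.187619


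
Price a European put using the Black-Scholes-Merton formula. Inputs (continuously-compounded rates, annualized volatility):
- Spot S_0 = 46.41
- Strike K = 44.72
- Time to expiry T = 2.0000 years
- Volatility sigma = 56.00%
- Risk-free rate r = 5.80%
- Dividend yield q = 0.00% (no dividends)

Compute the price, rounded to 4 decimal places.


Answer: Price = 10.2146

Derivation:
d1 = (ln(S/K) + (r - q + 0.5*sigma^2) * T) / (sigma * sqrt(T)) = 0.58929032
d2 = d1 - sigma * sqrt(T) = -0.20266927
exp(-rT) = 0.89047522; exp(-qT) = 1.00000000
P = K * exp(-rT) * N(-d2) - S_0 * exp(-qT) * N(-d1)
N(-d1) = 0.27783327; N(-d2) = 0.58030323
P = 44.7200 * 0.89047522 * 0.58030323 - 46.4100 * 1.00000000 * 0.27783327 = 10.2146


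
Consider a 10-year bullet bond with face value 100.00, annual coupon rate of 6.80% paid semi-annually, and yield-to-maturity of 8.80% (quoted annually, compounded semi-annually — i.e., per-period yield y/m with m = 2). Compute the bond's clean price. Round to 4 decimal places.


Coupon per period c = face * coupon_rate / m = 3.400000
Periods per year m = 2; per-period yield y/m = 0.044000
Number of cashflows N = 20
Cashflows (t years, CF_t, discount factor 1/(1+y/m)^(m*t), PV):
  t = 0.5000: CF_t = 3.400000, DF = 0.957854, PV = 3.256705
  t = 1.0000: CF_t = 3.400000, DF = 0.917485, PV = 3.119449
  t = 1.5000: CF_t = 3.400000, DF = 0.878817, PV = 2.987978
  t = 2.0000: CF_t = 3.400000, DF = 0.841779, PV = 2.862048
  t = 2.5000: CF_t = 3.400000, DF = 0.806302, PV = 2.741425
  t = 3.0000: CF_t = 3.400000, DF = 0.772320, PV = 2.625886
  t = 3.5000: CF_t = 3.400000, DF = 0.739770, PV = 2.515217
  t = 4.0000: CF_t = 3.400000, DF = 0.708592, PV = 2.409212
  t = 4.5000: CF_t = 3.400000, DF = 0.678728, PV = 2.307674
  t = 5.0000: CF_t = 3.400000, DF = 0.650122, PV = 2.210416
  t = 5.5000: CF_t = 3.400000, DF = 0.622722, PV = 2.117256
  t = 6.0000: CF_t = 3.400000, DF = 0.596477, PV = 2.028023
  t = 6.5000: CF_t = 3.400000, DF = 0.571339, PV = 1.942551
  t = 7.0000: CF_t = 3.400000, DF = 0.547259, PV = 1.860681
  t = 7.5000: CF_t = 3.400000, DF = 0.524195, PV = 1.782262
  t = 8.0000: CF_t = 3.400000, DF = 0.502102, PV = 1.707147
  t = 8.5000: CF_t = 3.400000, DF = 0.480941, PV = 1.635198
  t = 9.0000: CF_t = 3.400000, DF = 0.460671, PV = 1.566282
  t = 9.5000: CF_t = 3.400000, DF = 0.441256, PV = 1.500270
  t = 10.0000: CF_t = 103.400000, DF = 0.422659, PV = 43.702931
Price P = sum_t PV_t = 86.878612

Answer: Price = 86.8786


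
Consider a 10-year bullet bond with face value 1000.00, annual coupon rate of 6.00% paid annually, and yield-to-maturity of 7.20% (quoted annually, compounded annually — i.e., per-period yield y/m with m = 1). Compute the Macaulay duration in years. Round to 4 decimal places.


Answer: Macaulay duration = 7.6906 years

Derivation:
Coupon per period c = face * coupon_rate / m = 60.000000
Periods per year m = 1; per-period yield y/m = 0.072000
Number of cashflows N = 10
Cashflows (t years, CF_t, discount factor 1/(1+y/m)^(m*t), PV):
  t = 1.0000: CF_t = 60.000000, DF = 0.932836, PV = 55.970149
  t = 2.0000: CF_t = 60.000000, DF = 0.870183, PV = 52.210960
  t = 3.0000: CF_t = 60.000000, DF = 0.811738, PV = 48.704254
  t = 4.0000: CF_t = 60.000000, DF = 0.757218, PV = 45.433073
  t = 5.0000: CF_t = 60.000000, DF = 0.706360, PV = 42.381598
  t = 6.0000: CF_t = 60.000000, DF = 0.658918, PV = 39.535072
  t = 7.0000: CF_t = 60.000000, DF = 0.614662, PV = 36.879732
  t = 8.0000: CF_t = 60.000000, DF = 0.573379, PV = 34.402735
  t = 9.0000: CF_t = 60.000000, DF = 0.534868, PV = 32.092103
  t = 10.0000: CF_t = 1060.000000, DF = 0.498944, PV = 528.881056
Price P = sum_t PV_t = 916.490732
Macaulay numerator sum_t t * PV_t:
  t * PV_t at t = 1.0000: 55.970149
  t * PV_t at t = 2.0000: 104.421920
  t * PV_t at t = 3.0000: 146.112762
  t * PV_t at t = 4.0000: 181.732290
  t * PV_t at t = 5.0000: 211.907988
  t * PV_t at t = 6.0000: 237.210434
  t * PV_t at t = 7.0000: 258.158122
  t * PV_t at t = 8.0000: 275.221878
  t * PV_t at t = 9.0000: 288.828930
  t * PV_t at t = 10.0000: 5288.810565
Macaulay duration D = (sum_t t * PV_t) / P = 7048.375039 / 916.490732 = 7.690612


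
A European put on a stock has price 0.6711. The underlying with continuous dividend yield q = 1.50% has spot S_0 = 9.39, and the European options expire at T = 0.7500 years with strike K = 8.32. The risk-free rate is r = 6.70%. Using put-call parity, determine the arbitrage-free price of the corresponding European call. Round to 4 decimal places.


Answer: Call price = 2.0438

Derivation:
Put-call parity: C - P = S_0 * exp(-qT) - K * exp(-rT).
S_0 * exp(-qT) = 9.3900 * 0.98881304 = 9.28495449
K * exp(-rT) = 8.3200 * 0.95099165 = 7.91225050
C = P + S*exp(-qT) - K*exp(-rT)
C = 0.6711 + 9.28495449 - 7.91225050 = 2.0438


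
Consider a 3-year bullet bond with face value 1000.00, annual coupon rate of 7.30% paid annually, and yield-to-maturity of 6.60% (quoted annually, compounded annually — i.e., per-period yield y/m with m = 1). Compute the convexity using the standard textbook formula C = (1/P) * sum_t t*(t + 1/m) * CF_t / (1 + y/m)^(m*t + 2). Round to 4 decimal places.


Answer: Convexity = 9.6354

Derivation:
Coupon per period c = face * coupon_rate / m = 73.000000
Periods per year m = 1; per-period yield y/m = 0.066000
Number of cashflows N = 3
Cashflows (t years, CF_t, discount factor 1/(1+y/m)^(m*t), PV):
  t = 1.0000: CF_t = 73.000000, DF = 0.938086, PV = 68.480300
  t = 2.0000: CF_t = 73.000000, DF = 0.880006, PV = 64.240432
  t = 3.0000: CF_t = 1073.000000, DF = 0.825521, PV = 885.784564
Price P = sum_t PV_t = 1018.505296
Convexity numerator sum_t t*(t + 1/m) * CF_t / (1+y/m)^(m*t + 2):
  t = 1.0000: term = 120.526138
  t = 2.0000: term = 339.191759
  t = 3.0000: term = 9353.947855
Convexity = (1/P) * sum = 9813.665752 / 1018.505296 = 9.635361


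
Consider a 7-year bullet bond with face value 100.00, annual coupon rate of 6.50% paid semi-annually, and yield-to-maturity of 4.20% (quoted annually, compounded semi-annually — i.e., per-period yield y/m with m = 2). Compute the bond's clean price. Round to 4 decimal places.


Answer: Price = 113.8247

Derivation:
Coupon per period c = face * coupon_rate / m = 3.250000
Periods per year m = 2; per-period yield y/m = 0.021000
Number of cashflows N = 14
Cashflows (t years, CF_t, discount factor 1/(1+y/m)^(m*t), PV):
  t = 0.5000: CF_t = 3.250000, DF = 0.979432, PV = 3.183154
  t = 1.0000: CF_t = 3.250000, DF = 0.959287, PV = 3.117682
  t = 1.5000: CF_t = 3.250000, DF = 0.939556, PV = 3.053558
  t = 2.0000: CF_t = 3.250000, DF = 0.920231, PV = 2.990752
  t = 2.5000: CF_t = 3.250000, DF = 0.901304, PV = 2.929238
  t = 3.0000: CF_t = 3.250000, DF = 0.882766, PV = 2.868989
  t = 3.5000: CF_t = 3.250000, DF = 0.864609, PV = 2.809980
  t = 4.0000: CF_t = 3.250000, DF = 0.846826, PV = 2.752184
  t = 4.5000: CF_t = 3.250000, DF = 0.829408, PV = 2.695577
  t = 5.0000: CF_t = 3.250000, DF = 0.812349, PV = 2.640134
  t = 5.5000: CF_t = 3.250000, DF = 0.795640, PV = 2.585831
  t = 6.0000: CF_t = 3.250000, DF = 0.779276, PV = 2.532646
  t = 6.5000: CF_t = 3.250000, DF = 0.763247, PV = 2.480554
  t = 7.0000: CF_t = 103.250000, DF = 0.747549, PV = 77.184425
Price P = sum_t PV_t = 113.824703


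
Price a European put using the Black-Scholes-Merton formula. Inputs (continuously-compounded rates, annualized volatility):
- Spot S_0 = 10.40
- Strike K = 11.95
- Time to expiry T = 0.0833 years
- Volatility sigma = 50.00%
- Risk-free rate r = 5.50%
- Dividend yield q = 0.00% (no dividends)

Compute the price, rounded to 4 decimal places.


d1 = (ln(S/K) + (r - q + 0.5*sigma^2) * T) / (sigma * sqrt(T)) = -0.85879420
d2 = d1 - sigma * sqrt(T) = -1.00310290
exp(-rT) = 0.99542898; exp(-qT) = 1.00000000
P = K * exp(-rT) * N(-d2) - S_0 * exp(-qT) * N(-d1)
N(-d1) = 0.80477297; N(-d2) = 0.84209439
P = 11.9500 * 0.99542898 * 0.84209439 - 10.4000 * 1.00000000 * 0.80477297 = 1.6474

Answer: Price = 1.6474


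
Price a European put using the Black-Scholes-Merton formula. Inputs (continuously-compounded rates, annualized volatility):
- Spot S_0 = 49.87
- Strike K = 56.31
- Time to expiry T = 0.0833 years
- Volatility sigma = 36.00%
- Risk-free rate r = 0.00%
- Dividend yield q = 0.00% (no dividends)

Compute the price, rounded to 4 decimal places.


d1 = (ln(S/K) + (r - q + 0.5*sigma^2) * T) / (sigma * sqrt(T)) = -1.11696009
d2 = d1 - sigma * sqrt(T) = -1.22086235
exp(-rT) = 1.00000000; exp(-qT) = 1.00000000
P = K * exp(-rT) * N(-d2) - S_0 * exp(-qT) * N(-d1)
N(-d1) = 0.86799431; N(-d2) = 0.88893093
P = 56.3100 * 1.00000000 * 0.88893093 - 49.8700 * 1.00000000 * 0.86799431 = 6.7688

Answer: Price = 6.7688


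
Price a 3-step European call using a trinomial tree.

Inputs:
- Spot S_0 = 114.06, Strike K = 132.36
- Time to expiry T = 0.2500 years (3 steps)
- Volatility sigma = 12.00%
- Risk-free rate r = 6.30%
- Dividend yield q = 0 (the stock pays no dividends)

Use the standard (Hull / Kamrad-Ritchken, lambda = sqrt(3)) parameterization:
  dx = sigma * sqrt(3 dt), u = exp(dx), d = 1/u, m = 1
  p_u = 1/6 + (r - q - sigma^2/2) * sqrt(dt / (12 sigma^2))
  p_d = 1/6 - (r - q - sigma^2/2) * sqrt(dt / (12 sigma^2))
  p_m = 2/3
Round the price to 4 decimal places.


Answer: Price = V(0,0) = 0.0358

Derivation:
dt = T/N = 0.083333; dx = sigma*sqrt(3*dt) = 0.060000
u = exp(dx) = 1.061837; d = 1/u = 0.941765
p_u = 0.205417, p_m = 0.666667, p_d = 0.127917
Discount per step: exp(-r*dt) = 0.994764
Stock lattice S(k, j) with j the centered position index:
  k=0: S(0,+0) = 114.0600
  k=1: S(1,-1) = 107.4177; S(1,+0) = 114.0600; S(1,+1) = 121.1131
  k=2: S(2,-2) = 101.1621; S(2,-1) = 107.4177; S(2,+0) = 114.0600; S(2,+1) = 121.1131; S(2,+2) = 128.6023
  k=3: S(3,-3) = 95.2709; S(3,-2) = 101.1621; S(3,-1) = 107.4177; S(3,+0) = 114.0600; S(3,+1) = 121.1131; S(3,+2) = 128.6023; S(3,+3) = 136.5546
Terminal payoffs V(N, j) = max(S_T - K, 0):
  V(3,-3) = 0.000000; V(3,-2) = 0.000000; V(3,-1) = 0.000000; V(3,+0) = 0.000000; V(3,+1) = 0.000000; V(3,+2) = 0.000000; V(3,+3) = 4.194612
Backward induction: V(k, j) = exp(-r*dt) * [p_u * V(k+1, j+1) + p_m * V(k+1, j) + p_d * V(k+1, j-1)]
  V(2,-2) = exp(-r*dt) * [p_u*0.000000 + p_m*0.000000 + p_d*0.000000] = 0.000000
  V(2,-1) = exp(-r*dt) * [p_u*0.000000 + p_m*0.000000 + p_d*0.000000] = 0.000000
  V(2,+0) = exp(-r*dt) * [p_u*0.000000 + p_m*0.000000 + p_d*0.000000] = 0.000000
  V(2,+1) = exp(-r*dt) * [p_u*0.000000 + p_m*0.000000 + p_d*0.000000] = 0.000000
  V(2,+2) = exp(-r*dt) * [p_u*4.194612 + p_m*0.000000 + p_d*0.000000] = 0.857132
  V(1,-1) = exp(-r*dt) * [p_u*0.000000 + p_m*0.000000 + p_d*0.000000] = 0.000000
  V(1,+0) = exp(-r*dt) * [p_u*0.000000 + p_m*0.000000 + p_d*0.000000] = 0.000000
  V(1,+1) = exp(-r*dt) * [p_u*0.857132 + p_m*0.000000 + p_d*0.000000] = 0.175147
  V(0,+0) = exp(-r*dt) * [p_u*0.175147 + p_m*0.000000 + p_d*0.000000] = 0.035790


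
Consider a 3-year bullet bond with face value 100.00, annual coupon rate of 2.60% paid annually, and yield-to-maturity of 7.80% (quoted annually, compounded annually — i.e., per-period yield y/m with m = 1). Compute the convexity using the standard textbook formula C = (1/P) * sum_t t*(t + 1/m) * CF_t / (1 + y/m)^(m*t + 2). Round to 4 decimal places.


Coupon per period c = face * coupon_rate / m = 2.600000
Periods per year m = 1; per-period yield y/m = 0.078000
Number of cashflows N = 3
Cashflows (t years, CF_t, discount factor 1/(1+y/m)^(m*t), PV):
  t = 1.0000: CF_t = 2.600000, DF = 0.927644, PV = 2.411874
  t = 2.0000: CF_t = 2.600000, DF = 0.860523, PV = 2.237360
  t = 3.0000: CF_t = 102.600000, DF = 0.798259, PV = 81.901353
Price P = sum_t PV_t = 86.550587
Convexity numerator sum_t t*(t + 1/m) * CF_t / (1+y/m)^(m*t + 2):
  t = 1.0000: term = 4.150946
  t = 2.0000: term = 11.551797
  t = 3.0000: term = 845.735971
Convexity = (1/P) * sum = 861.438714 / 86.550587 = 9.953008

Answer: Convexity = 9.9530


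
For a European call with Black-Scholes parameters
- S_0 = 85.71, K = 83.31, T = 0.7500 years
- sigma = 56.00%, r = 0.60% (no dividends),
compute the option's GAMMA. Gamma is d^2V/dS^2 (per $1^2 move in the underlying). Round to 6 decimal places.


Answer: Gamma = 0.009146

Derivation:
d1 = 0.3103276562; d2 = -0.1746465699
phi(d1) = 0.3801877154; exp(-qT) = 1.0000000000; exp(-rT) = 0.9955101098
Gamma = exp(-qT) * phi(d1) / (S * sigma * sqrt(T)) = 1.0000000000 * 0.3801877154 / (85.7100 * 0.5600 * 0.8660254038) = 0.009146


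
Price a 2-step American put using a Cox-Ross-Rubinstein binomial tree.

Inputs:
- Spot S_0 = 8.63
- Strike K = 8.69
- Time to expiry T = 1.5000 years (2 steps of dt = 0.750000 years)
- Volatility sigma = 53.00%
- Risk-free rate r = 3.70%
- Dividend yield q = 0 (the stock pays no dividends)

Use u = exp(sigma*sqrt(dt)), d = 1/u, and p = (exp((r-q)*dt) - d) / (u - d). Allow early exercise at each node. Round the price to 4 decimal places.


Answer: Price = V(0,0) = 1.8496

Derivation:
dt = T/N = 0.750000
u = exp(sigma*sqrt(dt)) = 1.582480; d = 1/u = 0.631919
p = (exp((r-q)*dt) - d) / (u - d) = 0.416827
Discount per step: exp(-r*dt) = 0.972631
Stock lattice S(k, i) with i counting down-moves:
  k=0: S(0,0) = 8.6300
  k=1: S(1,0) = 13.6568; S(1,1) = 5.4535
  k=2: S(2,0) = 21.6116; S(2,1) = 8.6300; S(2,2) = 3.4461
Terminal payoffs V(N, i) = max(K - S_T, 0):
  V(2,0) = 0.000000; V(2,1) = 0.060000; V(2,2) = 5.243850
Backward induction: V(k, i) = exp(-r*dt) * [p * V(k+1, i) + (1-p) * V(k+1, i+1)]; then take max(V_cont, immediate exercise) for American.
  V(1,0) = exp(-r*dt) * [p*0.000000 + (1-p)*0.060000] = 0.034033; exercise = 0.000000; V(1,0) = max -> 0.034033
  V(1,1) = exp(-r*dt) * [p*0.060000 + (1-p)*5.243850] = 2.998703; exercise = 3.236536; V(1,1) = max -> 3.236536
  V(0,0) = exp(-r*dt) * [p*0.034033 + (1-p)*3.236536] = 1.849602; exercise = 0.060000; V(0,0) = max -> 1.849602


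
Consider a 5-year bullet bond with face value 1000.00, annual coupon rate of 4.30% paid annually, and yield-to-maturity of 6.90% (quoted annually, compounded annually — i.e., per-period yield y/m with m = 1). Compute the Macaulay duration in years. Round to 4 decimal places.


Coupon per period c = face * coupon_rate / m = 43.000000
Periods per year m = 1; per-period yield y/m = 0.069000
Number of cashflows N = 5
Cashflows (t years, CF_t, discount factor 1/(1+y/m)^(m*t), PV):
  t = 1.0000: CF_t = 43.000000, DF = 0.935454, PV = 40.224509
  t = 2.0000: CF_t = 43.000000, DF = 0.875074, PV = 37.628165
  t = 3.0000: CF_t = 43.000000, DF = 0.818591, PV = 35.199406
  t = 4.0000: CF_t = 43.000000, DF = 0.765754, PV = 32.927415
  t = 5.0000: CF_t = 1043.000000, DF = 0.716327, PV = 747.129324
Price P = sum_t PV_t = 893.108820
Macaulay numerator sum_t t * PV_t:
  t * PV_t at t = 1.0000: 40.224509
  t * PV_t at t = 2.0000: 75.256331
  t * PV_t at t = 3.0000: 105.598219
  t * PV_t at t = 4.0000: 131.709659
  t * PV_t at t = 5.0000: 3735.646621
Macaulay duration D = (sum_t t * PV_t) / P = 4088.435339 / 893.108820 = 4.577757

Answer: Macaulay duration = 4.5778 years


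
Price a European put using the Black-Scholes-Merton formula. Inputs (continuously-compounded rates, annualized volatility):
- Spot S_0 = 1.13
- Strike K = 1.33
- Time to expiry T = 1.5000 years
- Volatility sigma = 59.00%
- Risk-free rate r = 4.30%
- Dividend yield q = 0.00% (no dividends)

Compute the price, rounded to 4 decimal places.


Answer: Price = 0.3967

Derivation:
d1 = (ln(S/K) + (r - q + 0.5*sigma^2) * T) / (sigma * sqrt(T)) = 0.22503987
d2 = d1 - sigma * sqrt(T) = -0.49755961
exp(-rT) = 0.93753611; exp(-qT) = 1.00000000
P = K * exp(-rT) * N(-d2) - S_0 * exp(-qT) * N(-d1)
N(-d1) = 0.41097413; N(-d2) = 0.69060276
P = 1.3300 * 0.93753611 * 0.69060276 - 1.1300 * 1.00000000 * 0.41097413 = 0.3967


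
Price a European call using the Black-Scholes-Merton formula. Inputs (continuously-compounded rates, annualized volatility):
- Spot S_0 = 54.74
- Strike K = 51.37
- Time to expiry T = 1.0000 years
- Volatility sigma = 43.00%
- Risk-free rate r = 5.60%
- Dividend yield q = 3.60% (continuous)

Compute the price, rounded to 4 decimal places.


d1 = (ln(S/K) + (r - q + 0.5*sigma^2) * T) / (sigma * sqrt(T)) = 0.40927990
d2 = d1 - sigma * sqrt(T) = -0.02072010
exp(-rT) = 0.94553914; exp(-qT) = 0.96464029
C = S_0 * exp(-qT) * N(d1) - K * exp(-rT) * N(d2)
N(d1) = 0.65883287; N(d2) = 0.49173447
C = 54.7400 * 0.96464029 * 0.65883287 - 51.3700 * 0.94553914 * 0.49173447 = 10.9046

Answer: Price = 10.9046


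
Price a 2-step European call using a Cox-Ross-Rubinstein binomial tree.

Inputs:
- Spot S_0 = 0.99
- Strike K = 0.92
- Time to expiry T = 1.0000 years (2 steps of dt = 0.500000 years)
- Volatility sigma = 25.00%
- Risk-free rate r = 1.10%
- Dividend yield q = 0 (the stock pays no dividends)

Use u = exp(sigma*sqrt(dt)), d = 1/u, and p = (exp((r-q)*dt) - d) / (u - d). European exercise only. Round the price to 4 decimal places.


dt = T/N = 0.500000
u = exp(sigma*sqrt(dt)) = 1.193365; d = 1/u = 0.837967
p = (exp((r-q)*dt) - d) / (u - d) = 0.471439
Discount per step: exp(-r*dt) = 0.994515
Stock lattice S(k, i) with i counting down-moves:
  k=0: S(0,0) = 0.9900
  k=1: S(1,0) = 1.1814; S(1,1) = 0.8296
  k=2: S(2,0) = 1.4099; S(2,1) = 0.9900; S(2,2) = 0.6952
Terminal payoffs V(N, i) = max(S_T - K, 0):
  V(2,0) = 0.489878; V(2,1) = 0.070000; V(2,2) = 0.000000
Backward induction: V(k, i) = exp(-r*dt) * [p * V(k+1, i) + (1-p) * V(k+1, i+1)].
  V(1,0) = exp(-r*dt) * [p*0.489878 + (1-p)*0.070000] = 0.266477
  V(1,1) = exp(-r*dt) * [p*0.070000 + (1-p)*0.000000] = 0.032820
  V(0,0) = exp(-r*dt) * [p*0.266477 + (1-p)*0.032820] = 0.142191

Answer: Price = V(0,0) = 0.1422


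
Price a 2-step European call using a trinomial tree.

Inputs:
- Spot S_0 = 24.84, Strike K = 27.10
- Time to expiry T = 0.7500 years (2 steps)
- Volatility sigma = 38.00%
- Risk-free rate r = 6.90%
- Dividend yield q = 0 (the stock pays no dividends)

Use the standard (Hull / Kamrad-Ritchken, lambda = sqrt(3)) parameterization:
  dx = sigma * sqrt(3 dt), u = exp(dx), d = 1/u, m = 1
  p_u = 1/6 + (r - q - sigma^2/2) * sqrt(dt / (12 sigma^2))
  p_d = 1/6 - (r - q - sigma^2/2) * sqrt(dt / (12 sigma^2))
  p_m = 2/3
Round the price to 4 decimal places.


Answer: Price = V(0,0) = 2.8449

Derivation:
dt = T/N = 0.375000; dx = sigma*sqrt(3*dt) = 0.403051
u = exp(dx) = 1.496383; d = 1/u = 0.668278
p_u = 0.165178, p_m = 0.666667, p_d = 0.168155
Discount per step: exp(-r*dt) = 0.974457
Stock lattice S(k, j) with j the centered position index:
  k=0: S(0,+0) = 24.8400
  k=1: S(1,-1) = 16.6000; S(1,+0) = 24.8400; S(1,+1) = 37.1702
  k=2: S(2,-2) = 11.0934; S(2,-1) = 16.6000; S(2,+0) = 24.8400; S(2,+1) = 37.1702; S(2,+2) = 55.6208
Terminal payoffs V(N, j) = max(S_T - K, 0):
  V(2,-2) = 0.000000; V(2,-1) = 0.000000; V(2,+0) = 0.000000; V(2,+1) = 10.070154; V(2,+2) = 28.520786
Backward induction: V(k, j) = exp(-r*dt) * [p_u * V(k+1, j+1) + p_m * V(k+1, j) + p_d * V(k+1, j-1)]
  V(1,-1) = exp(-r*dt) * [p_u*0.000000 + p_m*0.000000 + p_d*0.000000] = 0.000000
  V(1,+0) = exp(-r*dt) * [p_u*10.070154 + p_m*0.000000 + p_d*0.000000] = 1.620880
  V(1,+1) = exp(-r*dt) * [p_u*28.520786 + p_m*10.070154 + p_d*0.000000] = 11.132627
  V(0,+0) = exp(-r*dt) * [p_u*11.132627 + p_m*1.620880 + p_d*0.000000] = 2.844880


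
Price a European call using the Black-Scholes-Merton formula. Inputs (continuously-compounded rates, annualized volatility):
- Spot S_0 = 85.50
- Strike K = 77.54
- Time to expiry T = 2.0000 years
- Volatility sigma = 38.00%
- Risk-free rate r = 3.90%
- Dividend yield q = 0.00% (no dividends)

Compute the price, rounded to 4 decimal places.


Answer: Price = 24.4007

Derivation:
d1 = (ln(S/K) + (r - q + 0.5*sigma^2) * T) / (sigma * sqrt(T)) = 0.59568619
d2 = d1 - sigma * sqrt(T) = 0.05828503
exp(-rT) = 0.92496443; exp(-qT) = 1.00000000
C = S_0 * exp(-qT) * N(d1) - K * exp(-rT) * N(d2)
N(d1) = 0.72430756; N(d2) = 0.52323921
C = 85.5000 * 1.00000000 * 0.72430756 - 77.5400 * 0.92496443 * 0.52323921 = 24.4007


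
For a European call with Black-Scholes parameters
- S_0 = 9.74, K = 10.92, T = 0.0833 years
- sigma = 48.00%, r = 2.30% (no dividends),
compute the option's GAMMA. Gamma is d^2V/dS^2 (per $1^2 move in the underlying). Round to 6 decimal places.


Answer: Gamma = 0.224450

Derivation:
d1 = -0.7423524107; d2 = -0.8808887597
phi(d1) = 0.3028607700; exp(-qT) = 1.0000000000; exp(-rT) = 0.9980859342
Gamma = exp(-qT) * phi(d1) / (S * sigma * sqrt(T)) = 1.0000000000 * 0.3028607700 / (9.7400 * 0.4800 * 0.2886173938) = 0.224450


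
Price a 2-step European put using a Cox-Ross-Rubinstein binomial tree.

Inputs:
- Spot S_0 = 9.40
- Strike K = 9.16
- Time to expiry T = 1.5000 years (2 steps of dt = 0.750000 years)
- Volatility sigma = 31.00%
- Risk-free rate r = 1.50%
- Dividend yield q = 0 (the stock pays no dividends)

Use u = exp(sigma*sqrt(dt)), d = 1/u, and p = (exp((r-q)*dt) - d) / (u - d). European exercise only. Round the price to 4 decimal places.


dt = T/N = 0.750000
u = exp(sigma*sqrt(dt)) = 1.307959; d = 1/u = 0.764550
p = (exp((r-q)*dt) - d) / (u - d) = 0.454103
Discount per step: exp(-r*dt) = 0.988813
Stock lattice S(k, i) with i counting down-moves:
  k=0: S(0,0) = 9.4000
  k=1: S(1,0) = 12.2948; S(1,1) = 7.1868
  k=2: S(2,0) = 16.0811; S(2,1) = 9.4000; S(2,2) = 5.4946
Terminal payoffs V(N, i) = max(K - S_T, 0):
  V(2,0) = 0.000000; V(2,1) = 0.000000; V(2,2) = 3.665355
Backward induction: V(k, i) = exp(-r*dt) * [p * V(k+1, i) + (1-p) * V(k+1, i+1)].
  V(1,0) = exp(-r*dt) * [p*0.000000 + (1-p)*0.000000] = 0.000000
  V(1,1) = exp(-r*dt) * [p*0.000000 + (1-p)*3.665355] = 1.978523
  V(0,0) = exp(-r*dt) * [p*0.000000 + (1-p)*1.978523] = 1.067988

Answer: Price = V(0,0) = 1.0680


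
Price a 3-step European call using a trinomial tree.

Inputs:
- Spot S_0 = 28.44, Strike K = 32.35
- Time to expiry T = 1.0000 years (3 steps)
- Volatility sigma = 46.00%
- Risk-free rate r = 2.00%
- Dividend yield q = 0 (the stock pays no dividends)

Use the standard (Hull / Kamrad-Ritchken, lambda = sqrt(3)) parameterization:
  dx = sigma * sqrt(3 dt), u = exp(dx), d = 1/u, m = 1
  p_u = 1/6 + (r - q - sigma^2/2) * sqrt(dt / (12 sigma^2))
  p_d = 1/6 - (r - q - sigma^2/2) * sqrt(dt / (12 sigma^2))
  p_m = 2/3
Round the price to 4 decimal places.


dt = T/N = 0.333333; dx = sigma*sqrt(3*dt) = 0.460000
u = exp(dx) = 1.584074; d = 1/u = 0.631284
p_u = 0.135580, p_m = 0.666667, p_d = 0.197754
Discount per step: exp(-r*dt) = 0.993356
Stock lattice S(k, j) with j the centered position index:
  k=0: S(0,+0) = 28.4400
  k=1: S(1,-1) = 17.9537; S(1,+0) = 28.4400; S(1,+1) = 45.0511
  k=2: S(2,-2) = 11.3339; S(2,-1) = 17.9537; S(2,+0) = 28.4400; S(2,+1) = 45.0511; S(2,+2) = 71.3642
  k=3: S(3,-3) = 7.1549; S(3,-2) = 11.3339; S(3,-1) = 17.9537; S(3,+0) = 28.4400; S(3,+1) = 45.0511; S(3,+2) = 71.3642; S(3,+3) = 113.0462
Terminal payoffs V(N, j) = max(S_T - K, 0):
  V(3,-3) = 0.000000; V(3,-2) = 0.000000; V(3,-1) = 0.000000; V(3,+0) = 0.000000; V(3,+1) = 12.701064; V(3,+2) = 39.014219; V(3,+3) = 80.696202
Backward induction: V(k, j) = exp(-r*dt) * [p_u * V(k+1, j+1) + p_m * V(k+1, j) + p_d * V(k+1, j-1)]
  V(2,-2) = exp(-r*dt) * [p_u*0.000000 + p_m*0.000000 + p_d*0.000000] = 0.000000
  V(2,-1) = exp(-r*dt) * [p_u*0.000000 + p_m*0.000000 + p_d*0.000000] = 0.000000
  V(2,+0) = exp(-r*dt) * [p_u*12.701064 + p_m*0.000000 + p_d*0.000000] = 1.710565
  V(2,+1) = exp(-r*dt) * [p_u*39.014219 + p_m*12.701064 + p_d*0.000000] = 13.665505
  V(2,+2) = exp(-r*dt) * [p_u*80.696202 + p_m*39.014219 + p_d*12.701064] = 39.199724
  V(1,-1) = exp(-r*dt) * [p_u*1.710565 + p_m*0.000000 + p_d*0.000000] = 0.230377
  V(1,+0) = exp(-r*dt) * [p_u*13.665505 + p_m*1.710565 + p_d*0.000000] = 2.973254
  V(1,+1) = exp(-r*dt) * [p_u*39.199724 + p_m*13.665505 + p_d*1.710565] = 14.665199
  V(0,+0) = exp(-r*dt) * [p_u*14.665199 + p_m*2.973254 + p_d*0.230377] = 3.989346

Answer: Price = V(0,0) = 3.9893


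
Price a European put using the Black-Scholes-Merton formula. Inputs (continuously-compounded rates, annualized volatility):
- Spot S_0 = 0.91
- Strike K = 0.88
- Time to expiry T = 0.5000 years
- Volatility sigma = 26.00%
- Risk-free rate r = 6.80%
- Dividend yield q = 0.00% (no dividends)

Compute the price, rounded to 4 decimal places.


d1 = (ln(S/K) + (r - q + 0.5*sigma^2) * T) / (sigma * sqrt(T)) = 0.45919891
d2 = d1 - sigma * sqrt(T) = 0.27535114
exp(-rT) = 0.96657150; exp(-qT) = 1.00000000
P = K * exp(-rT) * N(-d2) - S_0 * exp(-qT) * N(-d1)
N(-d1) = 0.32304567; N(-d2) = 0.39152324
P = 0.8800 * 0.96657150 * 0.39152324 - 0.9100 * 1.00000000 * 0.32304567 = 0.0391

Answer: Price = 0.0391


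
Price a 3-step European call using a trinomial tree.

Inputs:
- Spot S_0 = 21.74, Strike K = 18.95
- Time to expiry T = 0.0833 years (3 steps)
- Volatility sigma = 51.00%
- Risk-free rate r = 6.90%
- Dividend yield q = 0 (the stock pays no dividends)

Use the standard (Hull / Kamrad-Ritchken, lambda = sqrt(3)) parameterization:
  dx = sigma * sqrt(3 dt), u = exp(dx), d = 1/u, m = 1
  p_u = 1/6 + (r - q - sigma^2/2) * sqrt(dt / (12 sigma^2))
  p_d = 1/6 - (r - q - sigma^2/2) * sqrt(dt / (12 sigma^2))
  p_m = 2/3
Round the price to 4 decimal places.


dt = T/N = 0.027767; dx = sigma*sqrt(3*dt) = 0.147195
u = exp(dx) = 1.158580; d = 1/u = 0.863126
p_u = 0.160908, p_m = 0.666667, p_d = 0.172425
Discount per step: exp(-r*dt) = 0.998086
Stock lattice S(k, j) with j the centered position index:
  k=0: S(0,+0) = 21.7400
  k=1: S(1,-1) = 18.7644; S(1,+0) = 21.7400; S(1,+1) = 25.1875
  k=2: S(2,-2) = 16.1960; S(2,-1) = 18.7644; S(2,+0) = 21.7400; S(2,+1) = 25.1875; S(2,+2) = 29.1818
  k=3: S(3,-3) = 13.9792; S(3,-2) = 16.1960; S(3,-1) = 18.7644; S(3,+0) = 21.7400; S(3,+1) = 25.1875; S(3,+2) = 29.1818; S(3,+3) = 33.8094
Terminal payoffs V(N, j) = max(S_T - K, 0):
  V(3,-3) = 0.000000; V(3,-2) = 0.000000; V(3,-1) = 0.000000; V(3,+0) = 2.790000; V(3,+1) = 6.237523; V(3,+2) = 10.231753; V(3,+3) = 14.859387
Backward induction: V(k, j) = exp(-r*dt) * [p_u * V(k+1, j+1) + p_m * V(k+1, j) + p_d * V(k+1, j-1)]
  V(2,-2) = exp(-r*dt) * [p_u*0.000000 + p_m*0.000000 + p_d*0.000000] = 0.000000
  V(2,-1) = exp(-r*dt) * [p_u*2.790000 + p_m*0.000000 + p_d*0.000000] = 0.448075
  V(2,+0) = exp(-r*dt) * [p_u*6.237523 + p_m*2.790000 + p_d*0.000000] = 2.858189
  V(2,+1) = exp(-r*dt) * [p_u*10.231753 + p_m*6.237523 + p_d*2.790000] = 6.273758
  V(2,+2) = exp(-r*dt) * [p_u*14.859387 + p_m*10.231753 + p_d*6.237523] = 10.267983
  V(1,-1) = exp(-r*dt) * [p_u*2.858189 + p_m*0.448075 + p_d*0.000000] = 0.757172
  V(1,+0) = exp(-r*dt) * [p_u*6.273758 + p_m*2.858189 + p_d*0.448075] = 2.986492
  V(1,+1) = exp(-r*dt) * [p_u*10.267983 + p_m*6.273758 + p_d*2.858189] = 6.315422
  V(0,+0) = exp(-r*dt) * [p_u*6.315422 + p_m*2.986492 + p_d*0.757172] = 3.131749

Answer: Price = V(0,0) = 3.1317


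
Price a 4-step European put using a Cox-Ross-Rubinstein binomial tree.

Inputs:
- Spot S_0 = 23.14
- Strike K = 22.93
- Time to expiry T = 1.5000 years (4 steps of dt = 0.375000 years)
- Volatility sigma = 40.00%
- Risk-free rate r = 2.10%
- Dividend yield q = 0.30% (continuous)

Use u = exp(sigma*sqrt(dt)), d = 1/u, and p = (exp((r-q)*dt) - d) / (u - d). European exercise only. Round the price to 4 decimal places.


dt = T/N = 0.375000
u = exp(sigma*sqrt(dt)) = 1.277556; d = 1/u = 0.782744
p = (exp((r-q)*dt) - d) / (u - d) = 0.452755
Discount per step: exp(-r*dt) = 0.992156
Stock lattice S(k, i) with i counting down-moves:
  k=0: S(0,0) = 23.1400
  k=1: S(1,0) = 29.5626; S(1,1) = 18.1127
  k=2: S(2,0) = 37.7679; S(2,1) = 23.1400; S(2,2) = 14.1776
  k=3: S(3,0) = 48.2507; S(3,1) = 29.5626; S(3,2) = 18.1127; S(3,3) = 11.0975
  k=4: S(4,0) = 61.6429; S(4,1) = 37.7679; S(4,2) = 23.1400; S(4,3) = 14.1776; S(4,4) = 8.6865
Terminal payoffs V(N, i) = max(K - S_T, 0):
  V(4,0) = 0.000000; V(4,1) = 0.000000; V(4,2) = 0.000000; V(4,3) = 8.752378; V(4,4) = 14.243528
Backward induction: V(k, i) = exp(-r*dt) * [p * V(k+1, i) + (1-p) * V(k+1, i+1)].
  V(3,0) = exp(-r*dt) * [p*0.000000 + (1-p)*0.000000] = 0.000000
  V(3,1) = exp(-r*dt) * [p*0.000000 + (1-p)*0.000000] = 0.000000
  V(3,2) = exp(-r*dt) * [p*0.000000 + (1-p)*8.752378] = 4.752126
  V(3,3) = exp(-r*dt) * [p*8.752378 + (1-p)*14.243528] = 11.665158
  V(2,0) = exp(-r*dt) * [p*0.000000 + (1-p)*0.000000] = 0.000000
  V(2,1) = exp(-r*dt) * [p*0.000000 + (1-p)*4.752126] = 2.580179
  V(2,2) = exp(-r*dt) * [p*4.752126 + (1-p)*11.665158] = 8.468298
  V(1,0) = exp(-r*dt) * [p*0.000000 + (1-p)*2.580179] = 1.400915
  V(1,1) = exp(-r*dt) * [p*2.580179 + (1-p)*8.468298] = 5.756909
  V(0,0) = exp(-r*dt) * [p*1.400915 + (1-p)*5.756909] = 3.755024

Answer: Price = V(0,0) = 3.7550
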